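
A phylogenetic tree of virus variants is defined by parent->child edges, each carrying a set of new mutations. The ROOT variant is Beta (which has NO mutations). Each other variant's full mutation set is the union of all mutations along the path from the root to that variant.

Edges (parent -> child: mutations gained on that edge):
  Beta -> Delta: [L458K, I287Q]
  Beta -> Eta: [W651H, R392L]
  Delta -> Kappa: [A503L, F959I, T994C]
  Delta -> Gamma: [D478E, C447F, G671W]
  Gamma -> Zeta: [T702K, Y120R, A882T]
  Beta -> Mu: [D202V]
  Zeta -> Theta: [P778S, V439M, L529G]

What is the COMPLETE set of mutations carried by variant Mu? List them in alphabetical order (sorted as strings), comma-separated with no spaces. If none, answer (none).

At Beta: gained [] -> total []
At Mu: gained ['D202V'] -> total ['D202V']

Answer: D202V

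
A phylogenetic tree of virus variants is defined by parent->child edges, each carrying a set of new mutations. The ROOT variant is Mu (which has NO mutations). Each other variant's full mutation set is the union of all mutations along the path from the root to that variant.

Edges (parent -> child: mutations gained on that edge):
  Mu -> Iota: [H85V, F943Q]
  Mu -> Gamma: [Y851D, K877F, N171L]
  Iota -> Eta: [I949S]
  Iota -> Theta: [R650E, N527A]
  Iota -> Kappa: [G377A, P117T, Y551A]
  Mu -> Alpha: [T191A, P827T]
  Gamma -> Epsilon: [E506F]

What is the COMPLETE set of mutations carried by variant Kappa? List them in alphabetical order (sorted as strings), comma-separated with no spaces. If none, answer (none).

Answer: F943Q,G377A,H85V,P117T,Y551A

Derivation:
At Mu: gained [] -> total []
At Iota: gained ['H85V', 'F943Q'] -> total ['F943Q', 'H85V']
At Kappa: gained ['G377A', 'P117T', 'Y551A'] -> total ['F943Q', 'G377A', 'H85V', 'P117T', 'Y551A']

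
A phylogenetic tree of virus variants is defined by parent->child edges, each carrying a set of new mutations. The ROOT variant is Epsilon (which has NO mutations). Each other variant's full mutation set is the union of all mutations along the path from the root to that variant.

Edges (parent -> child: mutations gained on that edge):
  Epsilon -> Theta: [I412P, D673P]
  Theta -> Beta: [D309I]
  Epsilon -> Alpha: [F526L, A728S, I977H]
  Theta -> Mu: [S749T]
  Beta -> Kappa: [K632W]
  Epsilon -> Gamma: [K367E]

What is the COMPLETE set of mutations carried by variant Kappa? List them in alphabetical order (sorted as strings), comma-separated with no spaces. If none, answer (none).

Answer: D309I,D673P,I412P,K632W

Derivation:
At Epsilon: gained [] -> total []
At Theta: gained ['I412P', 'D673P'] -> total ['D673P', 'I412P']
At Beta: gained ['D309I'] -> total ['D309I', 'D673P', 'I412P']
At Kappa: gained ['K632W'] -> total ['D309I', 'D673P', 'I412P', 'K632W']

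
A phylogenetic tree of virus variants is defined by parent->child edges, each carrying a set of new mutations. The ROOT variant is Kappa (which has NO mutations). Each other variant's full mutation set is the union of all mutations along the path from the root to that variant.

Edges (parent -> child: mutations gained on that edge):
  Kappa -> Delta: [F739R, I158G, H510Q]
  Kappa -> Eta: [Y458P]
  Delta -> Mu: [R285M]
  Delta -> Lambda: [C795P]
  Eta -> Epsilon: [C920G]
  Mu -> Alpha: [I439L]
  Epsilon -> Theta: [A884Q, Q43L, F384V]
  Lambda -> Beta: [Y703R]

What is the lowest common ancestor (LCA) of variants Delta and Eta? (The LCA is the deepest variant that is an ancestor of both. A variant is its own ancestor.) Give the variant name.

Path from root to Delta: Kappa -> Delta
  ancestors of Delta: {Kappa, Delta}
Path from root to Eta: Kappa -> Eta
  ancestors of Eta: {Kappa, Eta}
Common ancestors: {Kappa}
Walk up from Eta: Eta (not in ancestors of Delta), Kappa (in ancestors of Delta)
Deepest common ancestor (LCA) = Kappa

Answer: Kappa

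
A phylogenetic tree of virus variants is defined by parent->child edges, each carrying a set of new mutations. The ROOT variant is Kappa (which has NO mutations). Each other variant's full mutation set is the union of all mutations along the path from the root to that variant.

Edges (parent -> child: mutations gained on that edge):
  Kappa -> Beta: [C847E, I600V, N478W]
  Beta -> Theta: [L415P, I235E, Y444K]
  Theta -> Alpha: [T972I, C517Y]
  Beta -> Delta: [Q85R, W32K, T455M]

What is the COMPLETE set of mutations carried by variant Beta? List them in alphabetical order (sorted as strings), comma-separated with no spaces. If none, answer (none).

Answer: C847E,I600V,N478W

Derivation:
At Kappa: gained [] -> total []
At Beta: gained ['C847E', 'I600V', 'N478W'] -> total ['C847E', 'I600V', 'N478W']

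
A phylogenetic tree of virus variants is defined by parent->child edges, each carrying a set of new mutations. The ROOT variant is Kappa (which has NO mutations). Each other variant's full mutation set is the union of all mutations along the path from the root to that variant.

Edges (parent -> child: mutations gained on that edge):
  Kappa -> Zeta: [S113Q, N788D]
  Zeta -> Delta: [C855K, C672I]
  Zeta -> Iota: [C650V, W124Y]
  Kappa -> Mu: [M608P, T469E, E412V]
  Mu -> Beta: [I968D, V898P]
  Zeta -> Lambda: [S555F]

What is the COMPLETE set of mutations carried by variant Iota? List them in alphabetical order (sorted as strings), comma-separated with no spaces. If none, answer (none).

Answer: C650V,N788D,S113Q,W124Y

Derivation:
At Kappa: gained [] -> total []
At Zeta: gained ['S113Q', 'N788D'] -> total ['N788D', 'S113Q']
At Iota: gained ['C650V', 'W124Y'] -> total ['C650V', 'N788D', 'S113Q', 'W124Y']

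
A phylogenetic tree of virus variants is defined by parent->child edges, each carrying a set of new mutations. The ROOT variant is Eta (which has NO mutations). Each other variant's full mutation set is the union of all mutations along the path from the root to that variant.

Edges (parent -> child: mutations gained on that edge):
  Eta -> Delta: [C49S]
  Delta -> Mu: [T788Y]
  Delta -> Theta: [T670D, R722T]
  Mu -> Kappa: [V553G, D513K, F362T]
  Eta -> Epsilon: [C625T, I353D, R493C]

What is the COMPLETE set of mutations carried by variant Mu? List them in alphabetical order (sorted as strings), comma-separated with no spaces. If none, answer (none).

At Eta: gained [] -> total []
At Delta: gained ['C49S'] -> total ['C49S']
At Mu: gained ['T788Y'] -> total ['C49S', 'T788Y']

Answer: C49S,T788Y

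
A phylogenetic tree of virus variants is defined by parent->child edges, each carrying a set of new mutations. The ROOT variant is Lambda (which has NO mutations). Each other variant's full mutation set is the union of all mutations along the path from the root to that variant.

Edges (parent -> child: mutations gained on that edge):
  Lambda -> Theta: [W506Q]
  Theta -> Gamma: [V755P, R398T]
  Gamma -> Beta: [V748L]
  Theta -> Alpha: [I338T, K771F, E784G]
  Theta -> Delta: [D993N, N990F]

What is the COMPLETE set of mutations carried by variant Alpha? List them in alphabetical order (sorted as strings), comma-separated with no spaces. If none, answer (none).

Answer: E784G,I338T,K771F,W506Q

Derivation:
At Lambda: gained [] -> total []
At Theta: gained ['W506Q'] -> total ['W506Q']
At Alpha: gained ['I338T', 'K771F', 'E784G'] -> total ['E784G', 'I338T', 'K771F', 'W506Q']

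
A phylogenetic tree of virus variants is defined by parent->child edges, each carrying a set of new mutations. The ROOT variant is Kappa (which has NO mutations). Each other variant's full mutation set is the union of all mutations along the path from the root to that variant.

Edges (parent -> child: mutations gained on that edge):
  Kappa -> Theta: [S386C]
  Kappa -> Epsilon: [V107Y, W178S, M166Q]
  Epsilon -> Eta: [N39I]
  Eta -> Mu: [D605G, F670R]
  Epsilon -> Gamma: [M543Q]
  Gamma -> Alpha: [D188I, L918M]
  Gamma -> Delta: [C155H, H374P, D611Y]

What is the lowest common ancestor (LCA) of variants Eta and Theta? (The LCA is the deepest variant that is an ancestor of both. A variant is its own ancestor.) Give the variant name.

Path from root to Eta: Kappa -> Epsilon -> Eta
  ancestors of Eta: {Kappa, Epsilon, Eta}
Path from root to Theta: Kappa -> Theta
  ancestors of Theta: {Kappa, Theta}
Common ancestors: {Kappa}
Walk up from Theta: Theta (not in ancestors of Eta), Kappa (in ancestors of Eta)
Deepest common ancestor (LCA) = Kappa

Answer: Kappa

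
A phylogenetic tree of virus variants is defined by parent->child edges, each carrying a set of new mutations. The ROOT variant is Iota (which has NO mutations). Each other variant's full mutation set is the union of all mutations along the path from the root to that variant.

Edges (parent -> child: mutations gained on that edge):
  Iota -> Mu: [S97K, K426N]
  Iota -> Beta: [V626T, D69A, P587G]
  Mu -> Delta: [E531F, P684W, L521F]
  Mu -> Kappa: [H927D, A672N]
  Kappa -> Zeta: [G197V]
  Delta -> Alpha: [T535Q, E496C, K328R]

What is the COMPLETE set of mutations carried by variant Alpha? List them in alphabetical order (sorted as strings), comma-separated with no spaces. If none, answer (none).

Answer: E496C,E531F,K328R,K426N,L521F,P684W,S97K,T535Q

Derivation:
At Iota: gained [] -> total []
At Mu: gained ['S97K', 'K426N'] -> total ['K426N', 'S97K']
At Delta: gained ['E531F', 'P684W', 'L521F'] -> total ['E531F', 'K426N', 'L521F', 'P684W', 'S97K']
At Alpha: gained ['T535Q', 'E496C', 'K328R'] -> total ['E496C', 'E531F', 'K328R', 'K426N', 'L521F', 'P684W', 'S97K', 'T535Q']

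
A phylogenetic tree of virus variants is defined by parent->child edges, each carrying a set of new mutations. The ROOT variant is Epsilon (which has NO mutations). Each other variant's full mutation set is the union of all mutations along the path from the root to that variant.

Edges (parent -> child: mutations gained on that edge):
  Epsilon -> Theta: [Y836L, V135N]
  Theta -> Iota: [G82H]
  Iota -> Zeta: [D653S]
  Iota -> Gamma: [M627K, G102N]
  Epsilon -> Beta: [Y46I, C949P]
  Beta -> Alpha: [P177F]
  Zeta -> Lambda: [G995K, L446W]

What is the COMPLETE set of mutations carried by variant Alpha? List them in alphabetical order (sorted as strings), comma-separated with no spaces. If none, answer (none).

Answer: C949P,P177F,Y46I

Derivation:
At Epsilon: gained [] -> total []
At Beta: gained ['Y46I', 'C949P'] -> total ['C949P', 'Y46I']
At Alpha: gained ['P177F'] -> total ['C949P', 'P177F', 'Y46I']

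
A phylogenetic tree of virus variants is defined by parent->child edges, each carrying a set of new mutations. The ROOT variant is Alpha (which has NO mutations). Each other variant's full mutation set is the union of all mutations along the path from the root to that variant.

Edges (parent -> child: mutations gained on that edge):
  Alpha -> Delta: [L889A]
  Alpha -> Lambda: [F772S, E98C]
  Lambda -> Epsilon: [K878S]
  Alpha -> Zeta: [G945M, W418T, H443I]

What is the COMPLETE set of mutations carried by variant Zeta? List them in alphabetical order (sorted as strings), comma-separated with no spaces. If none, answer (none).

Answer: G945M,H443I,W418T

Derivation:
At Alpha: gained [] -> total []
At Zeta: gained ['G945M', 'W418T', 'H443I'] -> total ['G945M', 'H443I', 'W418T']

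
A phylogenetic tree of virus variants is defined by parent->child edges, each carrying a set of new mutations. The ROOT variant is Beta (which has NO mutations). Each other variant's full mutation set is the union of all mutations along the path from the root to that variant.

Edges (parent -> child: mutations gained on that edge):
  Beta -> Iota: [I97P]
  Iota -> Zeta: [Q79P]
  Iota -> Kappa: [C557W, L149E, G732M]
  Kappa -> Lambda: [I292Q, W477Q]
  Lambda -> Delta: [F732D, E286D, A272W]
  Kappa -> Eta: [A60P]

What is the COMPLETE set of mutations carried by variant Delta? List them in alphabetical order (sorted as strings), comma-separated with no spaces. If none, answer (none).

At Beta: gained [] -> total []
At Iota: gained ['I97P'] -> total ['I97P']
At Kappa: gained ['C557W', 'L149E', 'G732M'] -> total ['C557W', 'G732M', 'I97P', 'L149E']
At Lambda: gained ['I292Q', 'W477Q'] -> total ['C557W', 'G732M', 'I292Q', 'I97P', 'L149E', 'W477Q']
At Delta: gained ['F732D', 'E286D', 'A272W'] -> total ['A272W', 'C557W', 'E286D', 'F732D', 'G732M', 'I292Q', 'I97P', 'L149E', 'W477Q']

Answer: A272W,C557W,E286D,F732D,G732M,I292Q,I97P,L149E,W477Q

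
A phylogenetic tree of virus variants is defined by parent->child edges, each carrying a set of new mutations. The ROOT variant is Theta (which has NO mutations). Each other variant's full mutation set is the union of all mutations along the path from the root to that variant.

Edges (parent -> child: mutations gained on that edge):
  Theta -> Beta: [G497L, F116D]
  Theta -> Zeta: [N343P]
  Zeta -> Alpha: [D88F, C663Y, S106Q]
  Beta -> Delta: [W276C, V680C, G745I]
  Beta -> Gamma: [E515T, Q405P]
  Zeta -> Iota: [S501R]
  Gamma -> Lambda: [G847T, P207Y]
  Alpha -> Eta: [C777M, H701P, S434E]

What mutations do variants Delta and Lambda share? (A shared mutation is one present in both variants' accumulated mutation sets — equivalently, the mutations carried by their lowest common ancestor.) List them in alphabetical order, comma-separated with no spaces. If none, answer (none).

Answer: F116D,G497L

Derivation:
Accumulating mutations along path to Delta:
  At Theta: gained [] -> total []
  At Beta: gained ['G497L', 'F116D'] -> total ['F116D', 'G497L']
  At Delta: gained ['W276C', 'V680C', 'G745I'] -> total ['F116D', 'G497L', 'G745I', 'V680C', 'W276C']
Mutations(Delta) = ['F116D', 'G497L', 'G745I', 'V680C', 'W276C']
Accumulating mutations along path to Lambda:
  At Theta: gained [] -> total []
  At Beta: gained ['G497L', 'F116D'] -> total ['F116D', 'G497L']
  At Gamma: gained ['E515T', 'Q405P'] -> total ['E515T', 'F116D', 'G497L', 'Q405P']
  At Lambda: gained ['G847T', 'P207Y'] -> total ['E515T', 'F116D', 'G497L', 'G847T', 'P207Y', 'Q405P']
Mutations(Lambda) = ['E515T', 'F116D', 'G497L', 'G847T', 'P207Y', 'Q405P']
Intersection: ['F116D', 'G497L', 'G745I', 'V680C', 'W276C'] ∩ ['E515T', 'F116D', 'G497L', 'G847T', 'P207Y', 'Q405P'] = ['F116D', 'G497L']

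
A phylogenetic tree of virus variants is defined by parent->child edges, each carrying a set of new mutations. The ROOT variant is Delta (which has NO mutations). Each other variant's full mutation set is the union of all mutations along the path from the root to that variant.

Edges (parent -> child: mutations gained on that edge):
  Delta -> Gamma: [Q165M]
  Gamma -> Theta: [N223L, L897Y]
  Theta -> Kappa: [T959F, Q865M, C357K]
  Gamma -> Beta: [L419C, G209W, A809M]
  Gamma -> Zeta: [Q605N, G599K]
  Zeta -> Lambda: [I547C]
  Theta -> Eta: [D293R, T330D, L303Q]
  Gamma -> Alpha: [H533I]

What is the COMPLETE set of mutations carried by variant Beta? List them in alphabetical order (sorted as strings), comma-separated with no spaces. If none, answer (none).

At Delta: gained [] -> total []
At Gamma: gained ['Q165M'] -> total ['Q165M']
At Beta: gained ['L419C', 'G209W', 'A809M'] -> total ['A809M', 'G209W', 'L419C', 'Q165M']

Answer: A809M,G209W,L419C,Q165M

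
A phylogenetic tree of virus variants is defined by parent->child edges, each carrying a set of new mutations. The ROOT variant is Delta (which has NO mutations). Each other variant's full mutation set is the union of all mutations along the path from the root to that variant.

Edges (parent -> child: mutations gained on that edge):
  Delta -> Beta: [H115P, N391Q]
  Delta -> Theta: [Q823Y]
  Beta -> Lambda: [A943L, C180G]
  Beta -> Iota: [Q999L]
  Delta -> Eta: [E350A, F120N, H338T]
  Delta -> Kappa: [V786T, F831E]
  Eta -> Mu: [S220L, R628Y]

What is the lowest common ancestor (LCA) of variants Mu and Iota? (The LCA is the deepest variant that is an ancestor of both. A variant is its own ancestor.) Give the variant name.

Answer: Delta

Derivation:
Path from root to Mu: Delta -> Eta -> Mu
  ancestors of Mu: {Delta, Eta, Mu}
Path from root to Iota: Delta -> Beta -> Iota
  ancestors of Iota: {Delta, Beta, Iota}
Common ancestors: {Delta}
Walk up from Iota: Iota (not in ancestors of Mu), Beta (not in ancestors of Mu), Delta (in ancestors of Mu)
Deepest common ancestor (LCA) = Delta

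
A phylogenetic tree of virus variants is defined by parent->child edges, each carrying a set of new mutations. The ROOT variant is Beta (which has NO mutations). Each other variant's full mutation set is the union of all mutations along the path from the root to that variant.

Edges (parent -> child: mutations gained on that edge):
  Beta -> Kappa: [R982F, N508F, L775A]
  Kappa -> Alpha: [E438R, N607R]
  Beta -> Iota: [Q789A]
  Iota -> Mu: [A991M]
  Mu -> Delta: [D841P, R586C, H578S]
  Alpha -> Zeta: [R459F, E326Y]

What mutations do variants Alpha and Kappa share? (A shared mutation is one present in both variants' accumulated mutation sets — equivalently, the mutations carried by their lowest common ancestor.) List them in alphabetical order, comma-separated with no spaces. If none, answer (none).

Accumulating mutations along path to Alpha:
  At Beta: gained [] -> total []
  At Kappa: gained ['R982F', 'N508F', 'L775A'] -> total ['L775A', 'N508F', 'R982F']
  At Alpha: gained ['E438R', 'N607R'] -> total ['E438R', 'L775A', 'N508F', 'N607R', 'R982F']
Mutations(Alpha) = ['E438R', 'L775A', 'N508F', 'N607R', 'R982F']
Accumulating mutations along path to Kappa:
  At Beta: gained [] -> total []
  At Kappa: gained ['R982F', 'N508F', 'L775A'] -> total ['L775A', 'N508F', 'R982F']
Mutations(Kappa) = ['L775A', 'N508F', 'R982F']
Intersection: ['E438R', 'L775A', 'N508F', 'N607R', 'R982F'] ∩ ['L775A', 'N508F', 'R982F'] = ['L775A', 'N508F', 'R982F']

Answer: L775A,N508F,R982F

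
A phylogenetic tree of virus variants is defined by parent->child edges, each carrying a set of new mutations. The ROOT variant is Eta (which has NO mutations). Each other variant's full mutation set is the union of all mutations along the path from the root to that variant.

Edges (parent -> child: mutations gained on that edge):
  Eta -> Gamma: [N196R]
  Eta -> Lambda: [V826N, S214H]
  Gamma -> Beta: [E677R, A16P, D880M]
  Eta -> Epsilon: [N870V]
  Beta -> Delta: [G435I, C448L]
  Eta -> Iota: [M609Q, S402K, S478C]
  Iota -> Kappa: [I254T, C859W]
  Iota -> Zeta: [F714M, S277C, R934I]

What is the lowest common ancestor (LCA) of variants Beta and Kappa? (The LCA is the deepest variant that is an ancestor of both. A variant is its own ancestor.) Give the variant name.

Path from root to Beta: Eta -> Gamma -> Beta
  ancestors of Beta: {Eta, Gamma, Beta}
Path from root to Kappa: Eta -> Iota -> Kappa
  ancestors of Kappa: {Eta, Iota, Kappa}
Common ancestors: {Eta}
Walk up from Kappa: Kappa (not in ancestors of Beta), Iota (not in ancestors of Beta), Eta (in ancestors of Beta)
Deepest common ancestor (LCA) = Eta

Answer: Eta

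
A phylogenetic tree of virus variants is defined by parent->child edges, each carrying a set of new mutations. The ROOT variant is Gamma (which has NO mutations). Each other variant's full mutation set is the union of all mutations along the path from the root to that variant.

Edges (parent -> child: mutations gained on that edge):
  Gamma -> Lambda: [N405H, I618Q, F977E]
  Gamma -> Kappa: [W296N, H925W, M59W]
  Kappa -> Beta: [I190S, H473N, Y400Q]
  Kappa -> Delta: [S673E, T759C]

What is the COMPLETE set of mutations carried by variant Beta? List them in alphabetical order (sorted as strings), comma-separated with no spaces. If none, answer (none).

Answer: H473N,H925W,I190S,M59W,W296N,Y400Q

Derivation:
At Gamma: gained [] -> total []
At Kappa: gained ['W296N', 'H925W', 'M59W'] -> total ['H925W', 'M59W', 'W296N']
At Beta: gained ['I190S', 'H473N', 'Y400Q'] -> total ['H473N', 'H925W', 'I190S', 'M59W', 'W296N', 'Y400Q']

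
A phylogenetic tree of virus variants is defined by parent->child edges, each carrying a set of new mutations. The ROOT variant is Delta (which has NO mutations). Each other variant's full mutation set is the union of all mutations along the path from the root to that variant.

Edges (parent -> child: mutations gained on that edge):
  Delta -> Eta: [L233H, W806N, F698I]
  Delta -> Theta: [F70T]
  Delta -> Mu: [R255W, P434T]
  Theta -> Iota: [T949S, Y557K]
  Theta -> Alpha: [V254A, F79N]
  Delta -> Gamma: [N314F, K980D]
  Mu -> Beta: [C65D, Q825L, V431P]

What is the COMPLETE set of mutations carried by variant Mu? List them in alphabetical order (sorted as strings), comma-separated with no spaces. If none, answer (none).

Answer: P434T,R255W

Derivation:
At Delta: gained [] -> total []
At Mu: gained ['R255W', 'P434T'] -> total ['P434T', 'R255W']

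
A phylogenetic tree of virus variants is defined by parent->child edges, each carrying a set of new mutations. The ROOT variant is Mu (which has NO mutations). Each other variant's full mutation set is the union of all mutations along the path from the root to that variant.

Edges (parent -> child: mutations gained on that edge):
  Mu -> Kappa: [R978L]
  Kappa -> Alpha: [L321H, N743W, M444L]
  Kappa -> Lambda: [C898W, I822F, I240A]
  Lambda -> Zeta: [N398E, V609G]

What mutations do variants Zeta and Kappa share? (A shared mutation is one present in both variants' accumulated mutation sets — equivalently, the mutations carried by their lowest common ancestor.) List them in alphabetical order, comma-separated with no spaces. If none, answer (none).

Accumulating mutations along path to Zeta:
  At Mu: gained [] -> total []
  At Kappa: gained ['R978L'] -> total ['R978L']
  At Lambda: gained ['C898W', 'I822F', 'I240A'] -> total ['C898W', 'I240A', 'I822F', 'R978L']
  At Zeta: gained ['N398E', 'V609G'] -> total ['C898W', 'I240A', 'I822F', 'N398E', 'R978L', 'V609G']
Mutations(Zeta) = ['C898W', 'I240A', 'I822F', 'N398E', 'R978L', 'V609G']
Accumulating mutations along path to Kappa:
  At Mu: gained [] -> total []
  At Kappa: gained ['R978L'] -> total ['R978L']
Mutations(Kappa) = ['R978L']
Intersection: ['C898W', 'I240A', 'I822F', 'N398E', 'R978L', 'V609G'] ∩ ['R978L'] = ['R978L']

Answer: R978L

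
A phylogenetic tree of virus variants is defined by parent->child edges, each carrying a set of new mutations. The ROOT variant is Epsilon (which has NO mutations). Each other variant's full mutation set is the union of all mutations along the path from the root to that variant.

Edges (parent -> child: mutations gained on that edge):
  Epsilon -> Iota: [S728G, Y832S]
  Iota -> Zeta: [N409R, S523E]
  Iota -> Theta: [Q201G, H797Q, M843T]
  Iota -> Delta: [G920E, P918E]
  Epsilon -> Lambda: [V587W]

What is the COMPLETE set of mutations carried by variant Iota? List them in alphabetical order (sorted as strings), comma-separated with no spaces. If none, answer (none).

At Epsilon: gained [] -> total []
At Iota: gained ['S728G', 'Y832S'] -> total ['S728G', 'Y832S']

Answer: S728G,Y832S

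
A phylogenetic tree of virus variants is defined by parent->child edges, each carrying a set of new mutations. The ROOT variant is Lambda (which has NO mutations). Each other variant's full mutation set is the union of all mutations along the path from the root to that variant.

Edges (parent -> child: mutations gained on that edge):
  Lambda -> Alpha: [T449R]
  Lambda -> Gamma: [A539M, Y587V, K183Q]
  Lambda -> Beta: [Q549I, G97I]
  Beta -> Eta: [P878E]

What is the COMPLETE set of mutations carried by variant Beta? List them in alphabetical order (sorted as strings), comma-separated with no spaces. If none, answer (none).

At Lambda: gained [] -> total []
At Beta: gained ['Q549I', 'G97I'] -> total ['G97I', 'Q549I']

Answer: G97I,Q549I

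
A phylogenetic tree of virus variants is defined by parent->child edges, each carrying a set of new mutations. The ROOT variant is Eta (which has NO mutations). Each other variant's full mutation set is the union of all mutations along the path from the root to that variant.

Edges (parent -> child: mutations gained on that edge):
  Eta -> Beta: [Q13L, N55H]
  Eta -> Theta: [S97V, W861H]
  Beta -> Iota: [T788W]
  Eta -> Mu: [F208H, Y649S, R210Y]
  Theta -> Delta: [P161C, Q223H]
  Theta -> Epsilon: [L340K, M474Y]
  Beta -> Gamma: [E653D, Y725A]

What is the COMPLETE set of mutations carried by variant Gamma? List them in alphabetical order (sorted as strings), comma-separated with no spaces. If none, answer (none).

At Eta: gained [] -> total []
At Beta: gained ['Q13L', 'N55H'] -> total ['N55H', 'Q13L']
At Gamma: gained ['E653D', 'Y725A'] -> total ['E653D', 'N55H', 'Q13L', 'Y725A']

Answer: E653D,N55H,Q13L,Y725A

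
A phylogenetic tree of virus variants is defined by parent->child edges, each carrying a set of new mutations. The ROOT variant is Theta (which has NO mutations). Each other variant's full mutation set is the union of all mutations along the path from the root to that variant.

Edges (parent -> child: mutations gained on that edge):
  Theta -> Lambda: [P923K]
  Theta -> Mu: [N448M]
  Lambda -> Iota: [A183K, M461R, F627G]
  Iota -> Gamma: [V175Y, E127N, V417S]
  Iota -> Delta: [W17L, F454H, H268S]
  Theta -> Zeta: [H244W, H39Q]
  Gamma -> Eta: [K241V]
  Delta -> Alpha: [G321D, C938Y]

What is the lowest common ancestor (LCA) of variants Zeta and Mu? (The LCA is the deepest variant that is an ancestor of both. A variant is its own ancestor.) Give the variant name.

Path from root to Zeta: Theta -> Zeta
  ancestors of Zeta: {Theta, Zeta}
Path from root to Mu: Theta -> Mu
  ancestors of Mu: {Theta, Mu}
Common ancestors: {Theta}
Walk up from Mu: Mu (not in ancestors of Zeta), Theta (in ancestors of Zeta)
Deepest common ancestor (LCA) = Theta

Answer: Theta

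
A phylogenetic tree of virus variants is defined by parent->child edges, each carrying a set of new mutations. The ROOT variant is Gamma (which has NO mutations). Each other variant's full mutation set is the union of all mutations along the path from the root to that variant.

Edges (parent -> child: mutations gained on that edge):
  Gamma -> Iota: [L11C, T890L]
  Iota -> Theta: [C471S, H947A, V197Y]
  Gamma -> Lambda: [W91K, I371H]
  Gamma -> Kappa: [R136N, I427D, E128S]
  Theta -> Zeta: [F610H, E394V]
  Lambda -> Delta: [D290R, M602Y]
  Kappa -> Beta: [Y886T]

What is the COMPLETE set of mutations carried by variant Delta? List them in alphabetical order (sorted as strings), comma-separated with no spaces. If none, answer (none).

Answer: D290R,I371H,M602Y,W91K

Derivation:
At Gamma: gained [] -> total []
At Lambda: gained ['W91K', 'I371H'] -> total ['I371H', 'W91K']
At Delta: gained ['D290R', 'M602Y'] -> total ['D290R', 'I371H', 'M602Y', 'W91K']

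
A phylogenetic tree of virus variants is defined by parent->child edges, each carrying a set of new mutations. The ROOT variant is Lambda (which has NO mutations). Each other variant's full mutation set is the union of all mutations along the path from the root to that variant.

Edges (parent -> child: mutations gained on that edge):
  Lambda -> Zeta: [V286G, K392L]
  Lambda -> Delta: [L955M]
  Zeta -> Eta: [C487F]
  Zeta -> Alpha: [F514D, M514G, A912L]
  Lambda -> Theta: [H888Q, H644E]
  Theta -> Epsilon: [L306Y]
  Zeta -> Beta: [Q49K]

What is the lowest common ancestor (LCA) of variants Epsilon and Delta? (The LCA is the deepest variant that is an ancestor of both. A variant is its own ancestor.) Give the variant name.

Answer: Lambda

Derivation:
Path from root to Epsilon: Lambda -> Theta -> Epsilon
  ancestors of Epsilon: {Lambda, Theta, Epsilon}
Path from root to Delta: Lambda -> Delta
  ancestors of Delta: {Lambda, Delta}
Common ancestors: {Lambda}
Walk up from Delta: Delta (not in ancestors of Epsilon), Lambda (in ancestors of Epsilon)
Deepest common ancestor (LCA) = Lambda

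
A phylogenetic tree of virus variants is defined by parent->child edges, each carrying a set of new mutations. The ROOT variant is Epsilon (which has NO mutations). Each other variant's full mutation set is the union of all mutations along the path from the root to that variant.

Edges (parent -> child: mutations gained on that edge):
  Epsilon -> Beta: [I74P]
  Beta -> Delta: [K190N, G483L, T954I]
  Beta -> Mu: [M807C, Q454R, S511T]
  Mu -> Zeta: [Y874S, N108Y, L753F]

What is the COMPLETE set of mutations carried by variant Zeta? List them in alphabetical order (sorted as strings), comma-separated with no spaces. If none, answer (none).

At Epsilon: gained [] -> total []
At Beta: gained ['I74P'] -> total ['I74P']
At Mu: gained ['M807C', 'Q454R', 'S511T'] -> total ['I74P', 'M807C', 'Q454R', 'S511T']
At Zeta: gained ['Y874S', 'N108Y', 'L753F'] -> total ['I74P', 'L753F', 'M807C', 'N108Y', 'Q454R', 'S511T', 'Y874S']

Answer: I74P,L753F,M807C,N108Y,Q454R,S511T,Y874S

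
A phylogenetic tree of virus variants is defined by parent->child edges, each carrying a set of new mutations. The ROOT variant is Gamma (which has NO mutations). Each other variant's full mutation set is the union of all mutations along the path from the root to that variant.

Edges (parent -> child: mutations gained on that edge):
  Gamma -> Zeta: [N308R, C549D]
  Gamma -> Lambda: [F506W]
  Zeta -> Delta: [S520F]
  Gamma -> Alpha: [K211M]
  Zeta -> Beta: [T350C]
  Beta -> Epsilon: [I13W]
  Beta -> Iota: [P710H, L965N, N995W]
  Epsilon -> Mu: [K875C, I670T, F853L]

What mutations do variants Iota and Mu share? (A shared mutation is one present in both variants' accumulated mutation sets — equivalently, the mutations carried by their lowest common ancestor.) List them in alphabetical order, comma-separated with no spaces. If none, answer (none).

Answer: C549D,N308R,T350C

Derivation:
Accumulating mutations along path to Iota:
  At Gamma: gained [] -> total []
  At Zeta: gained ['N308R', 'C549D'] -> total ['C549D', 'N308R']
  At Beta: gained ['T350C'] -> total ['C549D', 'N308R', 'T350C']
  At Iota: gained ['P710H', 'L965N', 'N995W'] -> total ['C549D', 'L965N', 'N308R', 'N995W', 'P710H', 'T350C']
Mutations(Iota) = ['C549D', 'L965N', 'N308R', 'N995W', 'P710H', 'T350C']
Accumulating mutations along path to Mu:
  At Gamma: gained [] -> total []
  At Zeta: gained ['N308R', 'C549D'] -> total ['C549D', 'N308R']
  At Beta: gained ['T350C'] -> total ['C549D', 'N308R', 'T350C']
  At Epsilon: gained ['I13W'] -> total ['C549D', 'I13W', 'N308R', 'T350C']
  At Mu: gained ['K875C', 'I670T', 'F853L'] -> total ['C549D', 'F853L', 'I13W', 'I670T', 'K875C', 'N308R', 'T350C']
Mutations(Mu) = ['C549D', 'F853L', 'I13W', 'I670T', 'K875C', 'N308R', 'T350C']
Intersection: ['C549D', 'L965N', 'N308R', 'N995W', 'P710H', 'T350C'] ∩ ['C549D', 'F853L', 'I13W', 'I670T', 'K875C', 'N308R', 'T350C'] = ['C549D', 'N308R', 'T350C']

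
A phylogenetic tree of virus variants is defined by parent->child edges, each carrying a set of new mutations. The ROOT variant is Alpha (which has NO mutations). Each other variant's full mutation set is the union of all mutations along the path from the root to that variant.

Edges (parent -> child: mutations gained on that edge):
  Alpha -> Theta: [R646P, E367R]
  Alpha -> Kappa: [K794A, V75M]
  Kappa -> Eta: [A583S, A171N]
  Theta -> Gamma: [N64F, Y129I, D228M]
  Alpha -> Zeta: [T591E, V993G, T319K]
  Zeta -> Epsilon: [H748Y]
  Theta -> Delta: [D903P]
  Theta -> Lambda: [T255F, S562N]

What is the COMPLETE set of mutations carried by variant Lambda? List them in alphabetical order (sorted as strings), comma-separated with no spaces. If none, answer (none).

At Alpha: gained [] -> total []
At Theta: gained ['R646P', 'E367R'] -> total ['E367R', 'R646P']
At Lambda: gained ['T255F', 'S562N'] -> total ['E367R', 'R646P', 'S562N', 'T255F']

Answer: E367R,R646P,S562N,T255F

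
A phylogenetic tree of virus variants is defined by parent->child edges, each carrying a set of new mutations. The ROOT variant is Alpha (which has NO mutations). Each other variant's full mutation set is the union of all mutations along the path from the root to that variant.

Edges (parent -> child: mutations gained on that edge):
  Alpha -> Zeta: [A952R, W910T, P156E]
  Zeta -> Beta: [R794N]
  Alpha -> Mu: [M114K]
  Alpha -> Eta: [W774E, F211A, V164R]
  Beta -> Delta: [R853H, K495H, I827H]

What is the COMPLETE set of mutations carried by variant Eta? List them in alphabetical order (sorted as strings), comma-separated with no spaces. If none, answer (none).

At Alpha: gained [] -> total []
At Eta: gained ['W774E', 'F211A', 'V164R'] -> total ['F211A', 'V164R', 'W774E']

Answer: F211A,V164R,W774E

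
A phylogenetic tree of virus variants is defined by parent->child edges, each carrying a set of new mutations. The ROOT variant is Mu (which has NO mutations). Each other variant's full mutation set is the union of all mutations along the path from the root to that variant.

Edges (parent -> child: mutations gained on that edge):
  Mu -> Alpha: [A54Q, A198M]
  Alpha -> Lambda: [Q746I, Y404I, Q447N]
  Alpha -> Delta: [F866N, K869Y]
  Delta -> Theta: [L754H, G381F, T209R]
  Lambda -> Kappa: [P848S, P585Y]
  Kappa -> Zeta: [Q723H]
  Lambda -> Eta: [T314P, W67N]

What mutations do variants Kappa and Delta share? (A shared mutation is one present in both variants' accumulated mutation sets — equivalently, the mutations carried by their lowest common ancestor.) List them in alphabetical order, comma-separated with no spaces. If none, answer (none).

Accumulating mutations along path to Kappa:
  At Mu: gained [] -> total []
  At Alpha: gained ['A54Q', 'A198M'] -> total ['A198M', 'A54Q']
  At Lambda: gained ['Q746I', 'Y404I', 'Q447N'] -> total ['A198M', 'A54Q', 'Q447N', 'Q746I', 'Y404I']
  At Kappa: gained ['P848S', 'P585Y'] -> total ['A198M', 'A54Q', 'P585Y', 'P848S', 'Q447N', 'Q746I', 'Y404I']
Mutations(Kappa) = ['A198M', 'A54Q', 'P585Y', 'P848S', 'Q447N', 'Q746I', 'Y404I']
Accumulating mutations along path to Delta:
  At Mu: gained [] -> total []
  At Alpha: gained ['A54Q', 'A198M'] -> total ['A198M', 'A54Q']
  At Delta: gained ['F866N', 'K869Y'] -> total ['A198M', 'A54Q', 'F866N', 'K869Y']
Mutations(Delta) = ['A198M', 'A54Q', 'F866N', 'K869Y']
Intersection: ['A198M', 'A54Q', 'P585Y', 'P848S', 'Q447N', 'Q746I', 'Y404I'] ∩ ['A198M', 'A54Q', 'F866N', 'K869Y'] = ['A198M', 'A54Q']

Answer: A198M,A54Q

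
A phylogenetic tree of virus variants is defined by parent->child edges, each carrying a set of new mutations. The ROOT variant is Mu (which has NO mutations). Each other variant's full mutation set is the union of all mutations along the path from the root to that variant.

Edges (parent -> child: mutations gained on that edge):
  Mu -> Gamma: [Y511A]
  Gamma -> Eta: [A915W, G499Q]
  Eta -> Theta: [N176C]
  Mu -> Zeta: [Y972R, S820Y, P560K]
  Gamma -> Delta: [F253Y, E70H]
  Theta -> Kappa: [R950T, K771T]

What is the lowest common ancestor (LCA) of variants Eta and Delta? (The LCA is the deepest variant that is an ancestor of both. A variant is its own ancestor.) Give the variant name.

Answer: Gamma

Derivation:
Path from root to Eta: Mu -> Gamma -> Eta
  ancestors of Eta: {Mu, Gamma, Eta}
Path from root to Delta: Mu -> Gamma -> Delta
  ancestors of Delta: {Mu, Gamma, Delta}
Common ancestors: {Mu, Gamma}
Walk up from Delta: Delta (not in ancestors of Eta), Gamma (in ancestors of Eta), Mu (in ancestors of Eta)
Deepest common ancestor (LCA) = Gamma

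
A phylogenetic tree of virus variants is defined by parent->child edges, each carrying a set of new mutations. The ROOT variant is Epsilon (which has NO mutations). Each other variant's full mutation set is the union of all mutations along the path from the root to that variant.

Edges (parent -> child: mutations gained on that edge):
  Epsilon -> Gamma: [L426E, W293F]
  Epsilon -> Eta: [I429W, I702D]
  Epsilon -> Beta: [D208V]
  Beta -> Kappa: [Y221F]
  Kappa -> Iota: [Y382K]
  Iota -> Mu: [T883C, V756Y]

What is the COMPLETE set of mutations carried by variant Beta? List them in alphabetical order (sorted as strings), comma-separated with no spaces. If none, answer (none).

Answer: D208V

Derivation:
At Epsilon: gained [] -> total []
At Beta: gained ['D208V'] -> total ['D208V']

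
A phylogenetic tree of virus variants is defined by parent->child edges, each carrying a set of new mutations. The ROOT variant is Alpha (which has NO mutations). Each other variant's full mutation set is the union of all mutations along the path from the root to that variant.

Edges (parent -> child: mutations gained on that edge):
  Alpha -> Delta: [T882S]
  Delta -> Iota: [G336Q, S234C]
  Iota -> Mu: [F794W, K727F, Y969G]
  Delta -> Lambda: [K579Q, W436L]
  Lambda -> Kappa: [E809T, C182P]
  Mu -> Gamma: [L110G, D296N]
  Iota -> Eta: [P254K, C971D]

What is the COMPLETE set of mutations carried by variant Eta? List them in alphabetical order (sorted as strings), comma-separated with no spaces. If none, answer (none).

At Alpha: gained [] -> total []
At Delta: gained ['T882S'] -> total ['T882S']
At Iota: gained ['G336Q', 'S234C'] -> total ['G336Q', 'S234C', 'T882S']
At Eta: gained ['P254K', 'C971D'] -> total ['C971D', 'G336Q', 'P254K', 'S234C', 'T882S']

Answer: C971D,G336Q,P254K,S234C,T882S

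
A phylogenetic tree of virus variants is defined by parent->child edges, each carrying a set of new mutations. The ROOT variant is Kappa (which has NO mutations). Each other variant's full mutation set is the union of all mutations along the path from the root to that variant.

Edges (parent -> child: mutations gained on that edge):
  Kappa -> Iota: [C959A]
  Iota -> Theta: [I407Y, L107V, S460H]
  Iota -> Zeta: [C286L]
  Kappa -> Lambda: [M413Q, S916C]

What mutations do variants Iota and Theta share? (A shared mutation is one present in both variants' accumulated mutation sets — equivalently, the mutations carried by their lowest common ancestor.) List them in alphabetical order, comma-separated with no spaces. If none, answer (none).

Answer: C959A

Derivation:
Accumulating mutations along path to Iota:
  At Kappa: gained [] -> total []
  At Iota: gained ['C959A'] -> total ['C959A']
Mutations(Iota) = ['C959A']
Accumulating mutations along path to Theta:
  At Kappa: gained [] -> total []
  At Iota: gained ['C959A'] -> total ['C959A']
  At Theta: gained ['I407Y', 'L107V', 'S460H'] -> total ['C959A', 'I407Y', 'L107V', 'S460H']
Mutations(Theta) = ['C959A', 'I407Y', 'L107V', 'S460H']
Intersection: ['C959A'] ∩ ['C959A', 'I407Y', 'L107V', 'S460H'] = ['C959A']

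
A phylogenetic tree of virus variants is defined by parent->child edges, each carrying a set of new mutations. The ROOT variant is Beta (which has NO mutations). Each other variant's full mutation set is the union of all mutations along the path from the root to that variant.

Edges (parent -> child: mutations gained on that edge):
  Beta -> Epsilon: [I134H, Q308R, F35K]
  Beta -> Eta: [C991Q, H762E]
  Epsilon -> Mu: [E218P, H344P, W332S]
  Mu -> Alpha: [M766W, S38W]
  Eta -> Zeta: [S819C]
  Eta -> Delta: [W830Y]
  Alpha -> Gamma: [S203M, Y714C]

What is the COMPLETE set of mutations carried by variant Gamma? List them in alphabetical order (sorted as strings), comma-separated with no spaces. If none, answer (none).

At Beta: gained [] -> total []
At Epsilon: gained ['I134H', 'Q308R', 'F35K'] -> total ['F35K', 'I134H', 'Q308R']
At Mu: gained ['E218P', 'H344P', 'W332S'] -> total ['E218P', 'F35K', 'H344P', 'I134H', 'Q308R', 'W332S']
At Alpha: gained ['M766W', 'S38W'] -> total ['E218P', 'F35K', 'H344P', 'I134H', 'M766W', 'Q308R', 'S38W', 'W332S']
At Gamma: gained ['S203M', 'Y714C'] -> total ['E218P', 'F35K', 'H344P', 'I134H', 'M766W', 'Q308R', 'S203M', 'S38W', 'W332S', 'Y714C']

Answer: E218P,F35K,H344P,I134H,M766W,Q308R,S203M,S38W,W332S,Y714C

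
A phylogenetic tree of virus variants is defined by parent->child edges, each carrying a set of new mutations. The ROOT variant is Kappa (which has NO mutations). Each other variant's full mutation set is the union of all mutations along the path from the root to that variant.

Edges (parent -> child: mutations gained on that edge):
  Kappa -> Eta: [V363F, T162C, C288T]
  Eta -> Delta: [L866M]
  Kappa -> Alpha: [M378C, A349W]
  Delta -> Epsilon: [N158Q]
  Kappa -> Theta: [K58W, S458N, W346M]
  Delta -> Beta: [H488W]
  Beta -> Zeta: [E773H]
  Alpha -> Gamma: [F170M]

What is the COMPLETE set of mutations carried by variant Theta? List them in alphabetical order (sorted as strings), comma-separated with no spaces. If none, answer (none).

At Kappa: gained [] -> total []
At Theta: gained ['K58W', 'S458N', 'W346M'] -> total ['K58W', 'S458N', 'W346M']

Answer: K58W,S458N,W346M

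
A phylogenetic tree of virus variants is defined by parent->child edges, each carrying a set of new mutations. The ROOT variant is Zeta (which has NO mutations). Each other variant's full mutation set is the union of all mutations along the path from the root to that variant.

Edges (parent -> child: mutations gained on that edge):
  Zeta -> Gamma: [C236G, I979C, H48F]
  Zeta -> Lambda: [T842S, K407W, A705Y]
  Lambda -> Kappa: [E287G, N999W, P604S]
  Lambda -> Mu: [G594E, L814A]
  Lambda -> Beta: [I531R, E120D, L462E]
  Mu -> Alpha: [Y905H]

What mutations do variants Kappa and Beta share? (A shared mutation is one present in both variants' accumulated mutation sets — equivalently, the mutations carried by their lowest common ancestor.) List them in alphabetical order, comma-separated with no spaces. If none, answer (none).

Accumulating mutations along path to Kappa:
  At Zeta: gained [] -> total []
  At Lambda: gained ['T842S', 'K407W', 'A705Y'] -> total ['A705Y', 'K407W', 'T842S']
  At Kappa: gained ['E287G', 'N999W', 'P604S'] -> total ['A705Y', 'E287G', 'K407W', 'N999W', 'P604S', 'T842S']
Mutations(Kappa) = ['A705Y', 'E287G', 'K407W', 'N999W', 'P604S', 'T842S']
Accumulating mutations along path to Beta:
  At Zeta: gained [] -> total []
  At Lambda: gained ['T842S', 'K407W', 'A705Y'] -> total ['A705Y', 'K407W', 'T842S']
  At Beta: gained ['I531R', 'E120D', 'L462E'] -> total ['A705Y', 'E120D', 'I531R', 'K407W', 'L462E', 'T842S']
Mutations(Beta) = ['A705Y', 'E120D', 'I531R', 'K407W', 'L462E', 'T842S']
Intersection: ['A705Y', 'E287G', 'K407W', 'N999W', 'P604S', 'T842S'] ∩ ['A705Y', 'E120D', 'I531R', 'K407W', 'L462E', 'T842S'] = ['A705Y', 'K407W', 'T842S']

Answer: A705Y,K407W,T842S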